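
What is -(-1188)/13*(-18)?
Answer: -21384/13 ≈ -1644.9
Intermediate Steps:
-(-1188)/13*(-18) = -36*(-33/13)*(-18) = (1188/13)*(-18) = -21384/13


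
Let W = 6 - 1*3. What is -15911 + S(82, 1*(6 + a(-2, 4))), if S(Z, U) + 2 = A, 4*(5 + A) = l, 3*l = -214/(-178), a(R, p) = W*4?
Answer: -17000317/1068 ≈ -15918.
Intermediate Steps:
W = 3 (W = 6 - 3 = 3)
a(R, p) = 12 (a(R, p) = 3*4 = 12)
l = 107/267 (l = (-214/(-178))/3 = (-214*(-1/178))/3 = (1/3)*(107/89) = 107/267 ≈ 0.40075)
A = -5233/1068 (A = -5 + (1/4)*(107/267) = -5 + 107/1068 = -5233/1068 ≈ -4.8998)
S(Z, U) = -7369/1068 (S(Z, U) = -2 - 5233/1068 = -7369/1068)
-15911 + S(82, 1*(6 + a(-2, 4))) = -15911 - 7369/1068 = -17000317/1068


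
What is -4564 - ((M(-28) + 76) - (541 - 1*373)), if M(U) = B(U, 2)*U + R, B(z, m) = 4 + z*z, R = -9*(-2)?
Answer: 17574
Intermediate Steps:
R = 18
B(z, m) = 4 + z²
M(U) = 18 + U*(4 + U²) (M(U) = (4 + U²)*U + 18 = U*(4 + U²) + 18 = 18 + U*(4 + U²))
-4564 - ((M(-28) + 76) - (541 - 1*373)) = -4564 - (((18 - 28*(4 + (-28)²)) + 76) - (541 - 1*373)) = -4564 - (((18 - 28*(4 + 784)) + 76) - (541 - 373)) = -4564 - (((18 - 28*788) + 76) - 1*168) = -4564 - (((18 - 22064) + 76) - 168) = -4564 - ((-22046 + 76) - 168) = -4564 - (-21970 - 168) = -4564 - 1*(-22138) = -4564 + 22138 = 17574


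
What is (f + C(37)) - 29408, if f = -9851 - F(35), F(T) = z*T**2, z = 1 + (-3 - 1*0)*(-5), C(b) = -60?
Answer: -58919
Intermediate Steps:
z = 16 (z = 1 + (-3 + 0)*(-5) = 1 - 3*(-5) = 1 + 15 = 16)
F(T) = 16*T**2
f = -29451 (f = -9851 - 16*35**2 = -9851 - 16*1225 = -9851 - 1*19600 = -9851 - 19600 = -29451)
(f + C(37)) - 29408 = (-29451 - 60) - 29408 = -29511 - 29408 = -58919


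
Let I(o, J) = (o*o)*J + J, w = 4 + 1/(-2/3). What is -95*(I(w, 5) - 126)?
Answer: 34105/4 ≈ 8526.3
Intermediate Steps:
w = 5/2 (w = 4 + 1/(-2*⅓) = 4 + 1/(-⅔) = 4 - 3/2 = 5/2 ≈ 2.5000)
I(o, J) = J + J*o² (I(o, J) = o²*J + J = J*o² + J = J + J*o²)
-95*(I(w, 5) - 126) = -95*(5*(1 + (5/2)²) - 126) = -95*(5*(1 + 25/4) - 126) = -95*(5*(29/4) - 126) = -95*(145/4 - 126) = -95*(-359/4) = 34105/4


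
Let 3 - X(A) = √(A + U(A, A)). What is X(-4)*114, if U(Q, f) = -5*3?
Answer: 342 - 114*I*√19 ≈ 342.0 - 496.91*I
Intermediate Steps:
U(Q, f) = -15
X(A) = 3 - √(-15 + A) (X(A) = 3 - √(A - 15) = 3 - √(-15 + A))
X(-4)*114 = (3 - √(-15 - 4))*114 = (3 - √(-19))*114 = (3 - I*√19)*114 = 342 - 114*I*√19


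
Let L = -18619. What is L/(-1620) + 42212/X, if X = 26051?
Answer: 553427009/42202620 ≈ 13.114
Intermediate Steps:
L/(-1620) + 42212/X = -18619/(-1620) + 42212/26051 = -18619*(-1/1620) + 42212*(1/26051) = 18619/1620 + 42212/26051 = 553427009/42202620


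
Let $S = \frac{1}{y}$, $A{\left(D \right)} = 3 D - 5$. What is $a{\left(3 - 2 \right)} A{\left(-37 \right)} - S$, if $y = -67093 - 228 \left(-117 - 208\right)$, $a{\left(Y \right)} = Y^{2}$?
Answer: $- \frac{812813}{7007} \approx -116.0$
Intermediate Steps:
$A{\left(D \right)} = -5 + 3 D$
$y = 7007$ ($y = -67093 - -74100 = -67093 + 74100 = 7007$)
$S = \frac{1}{7007} \approx 0.00014271$
$a{\left(3 - 2 \right)} A{\left(-37 \right)} - S = \left(3 - 2\right)^{2} \left(-5 + 3 \left(-37\right)\right) - \frac{1}{7007} = 1^{2} \left(-5 - 111\right) - \frac{1}{7007} = 1 \left(-116\right) - \frac{1}{7007} = -116 - \frac{1}{7007} = - \frac{812813}{7007}$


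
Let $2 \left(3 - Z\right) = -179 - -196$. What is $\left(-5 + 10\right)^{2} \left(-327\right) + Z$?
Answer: $- \frac{16361}{2} \approx -8180.5$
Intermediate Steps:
$Z = - \frac{11}{2}$ ($Z = 3 - \frac{-179 - -196}{2} = 3 - \frac{-179 + 196}{2} = 3 - \frac{17}{2} = - \frac{11}{2} \approx -5.5$)
$\left(-5 + 10\right)^{2} \left(-327\right) + Z = \left(-5 + 10\right)^{2} \left(-327\right) - \frac{11}{2} = 5^{2} \left(-327\right) - \frac{11}{2} = 25 \left(-327\right) - \frac{11}{2} = -8175 - \frac{11}{2} = - \frac{16361}{2}$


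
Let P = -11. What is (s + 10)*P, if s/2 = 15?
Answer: -440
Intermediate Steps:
s = 30 (s = 2*15 = 30)
(s + 10)*P = (30 + 10)*(-11) = 40*(-11) = -440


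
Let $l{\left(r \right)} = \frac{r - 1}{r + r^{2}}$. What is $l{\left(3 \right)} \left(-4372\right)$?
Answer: $- \frac{2186}{3} \approx -728.67$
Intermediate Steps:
$l{\left(r \right)} = \frac{-1 + r}{r + r^{2}}$
$l{\left(3 \right)} \left(-4372\right) = \frac{-1 + 3}{3 \left(1 + 3\right)} \left(-4372\right) = \frac{1}{3} \cdot \frac{1}{4} \cdot 2 \left(-4372\right) = \frac{1}{6} \left(-4372\right) = - \frac{2186}{3}$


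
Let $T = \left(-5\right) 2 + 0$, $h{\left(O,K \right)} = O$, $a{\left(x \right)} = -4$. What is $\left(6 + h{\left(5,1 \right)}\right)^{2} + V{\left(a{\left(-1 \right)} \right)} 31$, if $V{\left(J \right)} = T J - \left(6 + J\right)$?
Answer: $1299$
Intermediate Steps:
$T = -10$ ($T = -10 + 0 = -10$)
$V{\left(J \right)} = -6 - 11 J$ ($V{\left(J \right)} = - 10 J - \left(6 + J\right) = -6 - 11 J$)
$\left(6 + h{\left(5,1 \right)}\right)^{2} + V{\left(a{\left(-1 \right)} \right)} 31 = \left(6 + 5\right)^{2} + \left(-6 - -44\right) 31 = 11^{2} + \left(-6 + 44\right) 31 = 121 + 38 \cdot 31 = 121 + 1178 = 1299$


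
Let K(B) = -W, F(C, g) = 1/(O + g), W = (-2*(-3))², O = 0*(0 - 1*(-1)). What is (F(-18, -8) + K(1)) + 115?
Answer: 631/8 ≈ 78.875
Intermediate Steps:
O = 0 (O = 0*(0 + 1) = 0*1 = 0)
W = 36 (W = 6² = 36)
F(C, g) = 1/g (F(C, g) = 1/(0 + g) = 1/g)
K(B) = -36 (K(B) = -1*36 = -36)
(F(-18, -8) + K(1)) + 115 = (1/(-8) - 36) + 115 = (-⅛ - 36) + 115 = -289/8 + 115 = 631/8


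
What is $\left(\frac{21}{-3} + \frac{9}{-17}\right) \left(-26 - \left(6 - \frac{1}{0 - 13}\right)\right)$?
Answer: $\frac{53376}{221} \approx 241.52$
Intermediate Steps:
$\left(\frac{21}{-3} + \frac{9}{-17}\right) \left(-26 - \left(6 - \frac{1}{0 - 13}\right)\right) = \left(21 \left(- \frac{1}{3}\right) + 9 \left(- \frac{1}{17}\right)\right) \left(-26 - \left(6 + \frac{1}{13}\right)\right) = \left(-7 - \frac{9}{17}\right) \left(-26 + \left(\left(- \frac{1}{13} + 9\right) - 15\right)\right) = - \frac{128 \left(-26 + \left(\frac{116}{13} - 15\right)\right)}{17} = - \frac{128 \left(-26 - \frac{79}{13}\right)}{17} = \left(- \frac{128}{17}\right) \left(- \frac{417}{13}\right) = \frac{53376}{221}$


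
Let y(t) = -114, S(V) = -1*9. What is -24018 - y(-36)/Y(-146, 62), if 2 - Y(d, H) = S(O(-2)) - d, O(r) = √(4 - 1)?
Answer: -1080848/45 ≈ -24019.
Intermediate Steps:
O(r) = √3
S(V) = -9
Y(d, H) = 11 + d (Y(d, H) = 2 - (-9 - d) = 2 + (9 + d) = 11 + d)
-24018 - y(-36)/Y(-146, 62) = -24018 - (-114)/(11 - 146) = -24018 - (-114)/(-135) = -24018 - (-114)*(-1)/135 = -24018 - 1*38/45 = -24018 - 38/45 = -1080848/45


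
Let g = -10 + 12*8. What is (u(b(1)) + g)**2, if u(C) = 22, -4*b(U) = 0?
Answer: 11664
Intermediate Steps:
b(U) = 0 (b(U) = -1/4*0 = 0)
g = 86 (g = -10 + 96 = 86)
(u(b(1)) + g)**2 = (22 + 86)**2 = 108**2 = 11664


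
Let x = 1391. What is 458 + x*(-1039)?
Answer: -1444791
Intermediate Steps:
458 + x*(-1039) = 458 + 1391*(-1039) = 458 - 1445249 = -1444791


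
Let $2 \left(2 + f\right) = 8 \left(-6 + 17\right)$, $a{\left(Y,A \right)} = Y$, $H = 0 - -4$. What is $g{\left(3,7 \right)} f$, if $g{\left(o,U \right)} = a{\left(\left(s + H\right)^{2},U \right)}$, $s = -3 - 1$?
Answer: $0$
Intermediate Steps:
$H = 4$ ($H = 0 + 4 = 4$)
$s = -4$
$f = 42$ ($f = -2 + \frac{8 \left(-6 + 17\right)}{2} = -2 + \frac{8 \cdot 11}{2} = -2 + \frac{1}{2} \cdot 88 = -2 + 44 = 42$)
$g{\left(o,U \right)} = 0$ ($g{\left(o,U \right)} = \left(-4 + 4\right)^{2} = 0^{2} = 0$)
$g{\left(3,7 \right)} f = 0 \cdot 42 = 0$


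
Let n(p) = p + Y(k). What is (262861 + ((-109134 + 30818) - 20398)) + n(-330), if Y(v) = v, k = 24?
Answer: 163841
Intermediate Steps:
n(p) = 24 + p (n(p) = p + 24 = 24 + p)
(262861 + ((-109134 + 30818) - 20398)) + n(-330) = (262861 + ((-109134 + 30818) - 20398)) + (24 - 330) = (262861 + (-78316 - 20398)) - 306 = (262861 - 98714) - 306 = 164147 - 306 = 163841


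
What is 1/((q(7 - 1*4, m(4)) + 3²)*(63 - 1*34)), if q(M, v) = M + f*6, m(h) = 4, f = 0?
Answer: 1/348 ≈ 0.0028736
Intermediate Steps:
q(M, v) = M (q(M, v) = M + 0*6 = M + 0 = M)
1/((q(7 - 1*4, m(4)) + 3²)*(63 - 1*34)) = 1/(((7 - 1*4) + 3²)*(63 - 1*34)) = 1/(((7 - 4) + 9)*(63 - 34)) = 1/((3 + 9)*29) = 1/(12*29) = 1/348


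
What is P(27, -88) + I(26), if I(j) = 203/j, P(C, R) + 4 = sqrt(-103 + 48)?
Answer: 99/26 + I*sqrt(55) ≈ 3.8077 + 7.4162*I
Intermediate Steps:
P(C, R) = -4 + I*sqrt(55) (P(C, R) = -4 + sqrt(-103 + 48) = -4 + sqrt(-55) = -4 + I*sqrt(55))
P(27, -88) + I(26) = (-4 + I*sqrt(55)) + 203/26 = 99/26 + I*sqrt(55)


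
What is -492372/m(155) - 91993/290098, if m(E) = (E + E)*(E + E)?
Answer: -1223198869/224825950 ≈ -5.4407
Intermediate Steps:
m(E) = 4*E² (m(E) = (2*E)*(2*E) = 4*E²)
-492372/m(155) - 91993/290098 = -492372/(4*155²) - 91993/290098 = -492372/(4*24025) - 91993*1/290098 = -492372/96100 - 91993/290098 = -492372*1/96100 - 91993/290098 = -123093/24025 - 91993/290098 = -1223198869/224825950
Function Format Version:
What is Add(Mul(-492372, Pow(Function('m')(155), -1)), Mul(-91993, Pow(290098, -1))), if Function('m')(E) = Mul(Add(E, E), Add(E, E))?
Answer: Rational(-1223198869, 224825950) ≈ -5.4407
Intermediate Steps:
Function('m')(E) = Mul(4, Pow(E, 2)) (Function('m')(E) = Mul(Mul(2, E), Mul(2, E)) = Mul(4, Pow(E, 2)))
Add(Mul(-492372, Pow(Function('m')(155), -1)), Mul(-91993, Pow(290098, -1))) = Add(Mul(-492372, Pow(Mul(4, Pow(155, 2)), -1)), Mul(-91993, Pow(290098, -1))) = Add(Mul(-492372, Pow(Mul(4, 24025), -1)), Mul(-91993, Rational(1, 290098))) = Add(Mul(-492372, Pow(96100, -1)), Rational(-91993, 290098)) = Add(Mul(-492372, Rational(1, 96100)), Rational(-91993, 290098)) = Add(Rational(-123093, 24025), Rational(-91993, 290098)) = Rational(-1223198869, 224825950)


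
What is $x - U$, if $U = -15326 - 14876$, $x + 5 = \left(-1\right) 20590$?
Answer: $9607$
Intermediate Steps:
$x = -20595$ ($x = -5 - 20590 = -20595$)
$U = -30202$
$x - U = -20595 - -30202 = -20595 + 30202 = 9607$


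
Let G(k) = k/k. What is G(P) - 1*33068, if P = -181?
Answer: -33067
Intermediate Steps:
G(k) = 1
G(P) - 1*33068 = 1 - 1*33068 = 1 - 33068 = -33067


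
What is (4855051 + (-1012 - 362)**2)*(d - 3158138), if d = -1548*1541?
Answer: -37380130574762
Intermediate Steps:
d = -2385468
(4855051 + (-1012 - 362)**2)*(d - 3158138) = (4855051 + (-1012 - 362)**2)*(-2385468 - 3158138) = (4855051 + (-1374)**2)*(-5543606) = (4855051 + 1887876)*(-5543606) = 6742927*(-5543606) = -37380130574762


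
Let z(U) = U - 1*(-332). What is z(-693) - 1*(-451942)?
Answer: 451581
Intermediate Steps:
z(U) = 332 + U (z(U) = U + 332 = 332 + U)
z(-693) - 1*(-451942) = (332 - 693) - 1*(-451942) = -361 + 451942 = 451581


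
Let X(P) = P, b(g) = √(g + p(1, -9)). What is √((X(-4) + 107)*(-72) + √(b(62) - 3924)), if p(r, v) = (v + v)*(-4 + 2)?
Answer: √(-7416 + I*√(3924 - 7*√2)) ≈ 0.3632 + 86.117*I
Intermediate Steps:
p(r, v) = -4*v (p(r, v) = (2*v)*(-2) = -4*v)
b(g) = √(36 + g) (b(g) = √(g - 4*(-9)) = √(g + 36) = √(36 + g))
√((X(-4) + 107)*(-72) + √(b(62) - 3924)) = √((-4 + 107)*(-72) + √(√(36 + 62) - 3924)) = √(103*(-72) + √(√98 - 3924)) = √(-7416 + √(7*√2 - 3924)) = √(-7416 + √(-3924 + 7*√2))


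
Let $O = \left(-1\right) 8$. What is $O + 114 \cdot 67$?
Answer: $7630$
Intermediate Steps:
$O = -8$
$O + 114 \cdot 67 = -8 + 114 \cdot 67 = -8 + 7638 = 7630$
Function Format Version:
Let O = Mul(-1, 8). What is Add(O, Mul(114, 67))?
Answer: 7630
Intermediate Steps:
O = -8
Add(O, Mul(114, 67)) = Add(-8, Mul(114, 67)) = Add(-8, 7638) = 7630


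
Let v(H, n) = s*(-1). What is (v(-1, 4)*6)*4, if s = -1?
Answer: 24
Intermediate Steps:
v(H, n) = 1 (v(H, n) = -1*(-1) = 1)
(v(-1, 4)*6)*4 = (1*6)*4 = 6*4 = 24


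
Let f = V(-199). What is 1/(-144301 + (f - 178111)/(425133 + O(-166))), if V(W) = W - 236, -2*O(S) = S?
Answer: -212608/30679636281 ≈ -6.9299e-6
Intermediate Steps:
O(S) = -S/2
V(W) = -236 + W
f = -435 (f = -236 - 199 = -435)
1/(-144301 + (f - 178111)/(425133 + O(-166))) = 1/(-144301 + (-435 - 178111)/(425133 - ½*(-166))) = 1/(-144301 - 178546/(425133 + 83)) = 1/(-144301 - 178546/425216) = 1/(-144301 - 178546*1/425216) = 1/(-144301 - 89273/212608) = 1/(-30679636281/212608) = -212608/30679636281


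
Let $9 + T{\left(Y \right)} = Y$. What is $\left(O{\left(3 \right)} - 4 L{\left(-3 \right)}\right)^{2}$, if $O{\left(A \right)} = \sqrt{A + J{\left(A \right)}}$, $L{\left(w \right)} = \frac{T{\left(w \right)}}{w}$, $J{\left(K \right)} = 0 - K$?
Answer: $256$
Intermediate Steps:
$J{\left(K \right)} = - K$
$T{\left(Y \right)} = -9 + Y$
$L{\left(w \right)} = \frac{-9 + w}{w}$
$O{\left(A \right)} = 0$ ($O{\left(A \right)} = \sqrt{A - A} = \sqrt{0} = 0$)
$\left(O{\left(3 \right)} - 4 L{\left(-3 \right)}\right)^{2} = \left(0 - 4 \frac{-9 - 3}{-3}\right)^{2} = \left(0 - 4 \left(\left(- \frac{1}{3}\right) \left(-12\right)\right)\right)^{2} = \left(0 - 16\right)^{2} = \left(-16\right)^{2} = 256$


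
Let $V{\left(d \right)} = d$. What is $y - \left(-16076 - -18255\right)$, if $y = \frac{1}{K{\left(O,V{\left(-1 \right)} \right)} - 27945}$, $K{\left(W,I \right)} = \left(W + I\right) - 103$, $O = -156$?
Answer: $- \frac{61458696}{28205} \approx -2179.0$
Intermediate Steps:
$K{\left(W,I \right)} = -103 + I + W$ ($K{\left(W,I \right)} = \left(I + W\right) - 103 = -103 + I + W$)
$y = - \frac{1}{28205}$ ($y = \frac{1}{\left(-103 - 1 - 156\right) - 27945} = \frac{1}{-260 - 27945} = \frac{1}{-28205} = - \frac{1}{28205} \approx -3.5455 \cdot 10^{-5}$)
$y - \left(-16076 - -18255\right) = - \frac{1}{28205} - \left(-16076 - -18255\right) = - \frac{1}{28205} - \left(-16076 + 18255\right) = - \frac{1}{28205} - 2179 = - \frac{61458696}{28205}$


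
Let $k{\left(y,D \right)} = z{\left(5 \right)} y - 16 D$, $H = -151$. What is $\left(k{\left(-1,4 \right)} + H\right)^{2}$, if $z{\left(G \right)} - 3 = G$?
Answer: $49729$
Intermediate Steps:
$z{\left(G \right)} = 3 + G$
$k{\left(y,D \right)} = - 16 D + 8 y$ ($k{\left(y,D \right)} = \left(3 + 5\right) y - 16 D = 8 y - 16 D = - 16 D + 8 y$)
$\left(k{\left(-1,4 \right)} + H\right)^{2} = \left(\left(\left(-16\right) 4 + 8 \left(-1\right)\right) - 151\right)^{2} = \left(\left(-64 - 8\right) - 151\right)^{2} = \left(-72 - 151\right)^{2} = \left(-223\right)^{2} = 49729$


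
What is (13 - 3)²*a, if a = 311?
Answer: 31100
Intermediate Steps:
(13 - 3)²*a = (13 - 3)²*311 = 10²*311 = 100*311 = 31100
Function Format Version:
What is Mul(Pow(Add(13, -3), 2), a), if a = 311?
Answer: 31100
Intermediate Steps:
Mul(Pow(Add(13, -3), 2), a) = Mul(Pow(Add(13, -3), 2), 311) = Mul(Pow(10, 2), 311) = Mul(100, 311) = 31100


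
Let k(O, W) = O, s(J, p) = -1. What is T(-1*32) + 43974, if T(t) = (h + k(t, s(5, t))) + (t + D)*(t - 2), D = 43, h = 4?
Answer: 43572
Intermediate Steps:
T(t) = 4 + t + (-2 + t)*(43 + t) (T(t) = (4 + t) + (t + 43)*(t - 2) = (4 + t) + (43 + t)*(-2 + t) = (4 + t) + (-2 + t)*(43 + t) = 4 + t + (-2 + t)*(43 + t))
T(-1*32) + 43974 = (-82 + (-1*32)² + 42*(-1*32)) + 43974 = (-82 + (-32)² + 42*(-32)) + 43974 = (-82 + 1024 - 1344) + 43974 = -402 + 43974 = 43572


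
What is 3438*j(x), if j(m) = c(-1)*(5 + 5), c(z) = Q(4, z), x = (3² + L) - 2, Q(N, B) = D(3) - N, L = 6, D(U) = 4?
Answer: 0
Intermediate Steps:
Q(N, B) = 4 - N
x = 13 (x = (3² + 6) - 2 = (9 + 6) - 2 = 15 - 2 = 13)
c(z) = 0 (c(z) = 4 - 1*4 = 4 - 4 = 0)
j(m) = 0 (j(m) = 0*(5 + 5) = 0*10 = 0)
3438*j(x) = 3438*0 = 0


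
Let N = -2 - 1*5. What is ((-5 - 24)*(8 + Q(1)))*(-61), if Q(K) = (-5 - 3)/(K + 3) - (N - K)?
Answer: 24766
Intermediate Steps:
N = -7 (N = -2 - 5 = -7)
Q(K) = 7 + K - 8/(3 + K) (Q(K) = (-5 - 3)/(K + 3) - (-7 - K) = -8/(3 + K) + (7 + K) = 7 + K - 8/(3 + K))
((-5 - 24)*(8 + Q(1)))*(-61) = ((-5 - 24)*(8 + (13 + 1**2 + 10*1)/(3 + 1)))*(-61) = -29*(8 + (13 + 1 + 10)/4)*(-61) = -29*(8 + (1/4)*24)*(-61) = -29*(8 + 6)*(-61) = -29*14*(-61) = -406*(-61) = 24766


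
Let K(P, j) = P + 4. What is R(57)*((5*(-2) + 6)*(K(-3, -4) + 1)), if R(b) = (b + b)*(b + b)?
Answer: -103968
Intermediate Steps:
K(P, j) = 4 + P
R(b) = 4*b**2 (R(b) = (2*b)*(2*b) = 4*b**2)
R(57)*((5*(-2) + 6)*(K(-3, -4) + 1)) = (4*57**2)*((5*(-2) + 6)*((4 - 3) + 1)) = (4*3249)*((-10 + 6)*(1 + 1)) = 12996*(-4*2) = 12996*(-8) = -103968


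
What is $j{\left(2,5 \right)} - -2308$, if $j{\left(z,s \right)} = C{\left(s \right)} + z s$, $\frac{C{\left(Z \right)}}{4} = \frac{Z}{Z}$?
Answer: $2322$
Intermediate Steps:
$C{\left(Z \right)} = 4$ ($C{\left(Z \right)} = 4 \frac{Z}{Z} = 4 \cdot 1 = 4$)
$j{\left(z,s \right)} = 4 + s z$ ($j{\left(z,s \right)} = 4 + z s = 4 + s z$)
$j{\left(2,5 \right)} - -2308 = \left(4 + 5 \cdot 2\right) - -2308 = \left(4 + 10\right) + 2308 = 14 + 2308 = 2322$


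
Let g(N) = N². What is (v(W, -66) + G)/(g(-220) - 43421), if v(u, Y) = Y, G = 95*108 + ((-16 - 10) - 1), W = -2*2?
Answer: 10167/4979 ≈ 2.0420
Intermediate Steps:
W = -4
G = 10233 (G = 10260 + (-26 - 1) = 10260 - 27 = 10233)
(v(W, -66) + G)/(g(-220) - 43421) = (-66 + 10233)/((-220)² - 43421) = 10167/(48400 - 43421) = 10167/4979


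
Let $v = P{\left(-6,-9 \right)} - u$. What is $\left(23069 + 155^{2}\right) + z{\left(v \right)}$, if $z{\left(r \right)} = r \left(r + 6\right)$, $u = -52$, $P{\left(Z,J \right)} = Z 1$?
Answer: $49486$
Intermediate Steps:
$P{\left(Z,J \right)} = Z$
$v = 46$ ($v = -6 - -52 = -6 + 52 = 46$)
$z{\left(r \right)} = r \left(6 + r\right)$
$\left(23069 + 155^{2}\right) + z{\left(v \right)} = \left(23069 + 155^{2}\right) + 46 \left(6 + 46\right) = \left(23069 + 24025\right) + 46 \cdot 52 = 47094 + 2392 = 49486$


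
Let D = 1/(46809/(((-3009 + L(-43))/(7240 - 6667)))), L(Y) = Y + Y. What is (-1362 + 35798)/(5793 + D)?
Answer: 461813568426/77688638303 ≈ 5.9444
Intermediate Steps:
L(Y) = 2*Y
D = -3095/26821557 (D = 1/(46809/(((-3009 + 2*(-43))/(7240 - 6667)))) = 1/(46809/(((-3009 - 86)/573))) = 1/(46809/((-3095*1/573))) = 1/(46809/(-3095/573)) = 1/(46809*(-573/3095)) = 1/(-26821557/3095) = -3095/26821557 ≈ -0.00011539)
(-1362 + 35798)/(5793 + D) = (-1362 + 35798)/(5793 - 3095/26821557) = 34436/(155377276606/26821557) = 34436*(26821557/155377276606) = 461813568426/77688638303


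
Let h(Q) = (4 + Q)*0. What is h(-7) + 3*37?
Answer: 111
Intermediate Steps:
h(Q) = 0
h(-7) + 3*37 = 0 + 3*37 = 0 + 111 = 111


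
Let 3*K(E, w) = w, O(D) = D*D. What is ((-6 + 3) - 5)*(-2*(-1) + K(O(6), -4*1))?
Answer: -16/3 ≈ -5.3333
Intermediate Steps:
O(D) = D²
K(E, w) = w/3
((-6 + 3) - 5)*(-2*(-1) + K(O(6), -4*1)) = ((-6 + 3) - 5)*(-2*(-1) + (-4*1)/3) = (-3 - 5)*(2 + (⅓)*(-4)) = -8*(2 - 4/3) = -8*⅔ = -16/3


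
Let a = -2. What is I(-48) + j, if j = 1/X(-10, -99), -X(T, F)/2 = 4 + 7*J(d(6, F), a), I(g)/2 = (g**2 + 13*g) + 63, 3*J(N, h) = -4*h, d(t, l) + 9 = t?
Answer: 474093/136 ≈ 3486.0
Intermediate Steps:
d(t, l) = -9 + t
J(N, h) = -4*h/3 (J(N, h) = (-4*h)/3 = -4*h/3)
I(g) = 126 + 2*g**2 + 26*g (I(g) = 2*((g**2 + 13*g) + 63) = 2*(63 + g**2 + 13*g) = 126 + 2*g**2 + 26*g)
X(T, F) = -136/3 (X(T, F) = -2*(4 + 7*(-4/3*(-2))) = -2*(4 + 7*(8/3)) = -2*(4 + 56/3) = -2*68/3 = -136/3)
j = -3/136 (j = 1/(-136/3) = -3/136 ≈ -0.022059)
I(-48) + j = (126 + 2*(-48)**2 + 26*(-48)) - 3/136 = (126 + 2*2304 - 1248) - 3/136 = (126 + 4608 - 1248) - 3/136 = 3486 - 3/136 = 474093/136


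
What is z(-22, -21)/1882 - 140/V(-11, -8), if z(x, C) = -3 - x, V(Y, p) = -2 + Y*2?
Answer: 16496/2823 ≈ 5.8434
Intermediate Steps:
V(Y, p) = -2 + 2*Y
z(-22, -21)/1882 - 140/V(-11, -8) = (-3 - 1*(-22))/1882 - 140/(-2 + 2*(-11)) = (-3 + 22)*(1/1882) - 140/(-2 - 22) = 19*(1/1882) - 140/(-24) = 19/1882 - 140*(-1/24) = 19/1882 + 35/6 = 16496/2823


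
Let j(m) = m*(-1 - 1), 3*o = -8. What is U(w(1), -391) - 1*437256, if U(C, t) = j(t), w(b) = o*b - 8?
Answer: -436474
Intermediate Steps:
o = -8/3 (o = (⅓)*(-8) = -8/3 ≈ -2.6667)
j(m) = -2*m (j(m) = m*(-2) = -2*m)
w(b) = -8 - 8*b/3 (w(b) = -8*b/3 - 8 = -8 - 8*b/3)
U(C, t) = -2*t
U(w(1), -391) - 1*437256 = -2*(-391) - 1*437256 = 782 - 437256 = -436474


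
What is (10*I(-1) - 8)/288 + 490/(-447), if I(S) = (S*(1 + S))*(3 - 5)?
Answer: -6029/5364 ≈ -1.1240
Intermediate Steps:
I(S) = -2*S*(1 + S) (I(S) = (S*(1 + S))*(-2) = -2*S*(1 + S))
(10*I(-1) - 8)/288 + 490/(-447) = (10*(-2*(-1)*(1 - 1)) - 8)/288 + 490/(-447) = (10*(-2*(-1)*0) - 8)*(1/288) + 490*(-1/447) = (10*0 - 8)*(1/288) - 490/447 = (0 - 8)*(1/288) - 490/447 = -8*1/288 - 490/447 = -1/36 - 490/447 = -6029/5364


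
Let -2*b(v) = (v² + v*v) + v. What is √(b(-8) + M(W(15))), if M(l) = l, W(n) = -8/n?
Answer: 2*I*√3405/15 ≈ 7.7803*I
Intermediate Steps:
b(v) = -v² - v/2 (b(v) = -((v² + v*v) + v)/2 = -((v² + v²) + v)/2 = -(2*v² + v)/2 = -(v + 2*v²)/2 = -v² - v/2)
√(b(-8) + M(W(15))) = √(-1*(-8)*(½ - 8) - 8/15) = √(-1*(-8)*(-15/2) - 8*1/15) = √(-60 - 8/15) = √(-908/15) = 2*I*√3405/15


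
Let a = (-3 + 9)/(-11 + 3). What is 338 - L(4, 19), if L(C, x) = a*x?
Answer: 1409/4 ≈ 352.25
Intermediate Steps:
a = -¾ (a = 6/(-8) = 6*(-⅛) = -¾ ≈ -0.75000)
L(C, x) = -3*x/4
338 - L(4, 19) = 338 - (-3)*19/4 = 338 - 1*(-57/4) = 338 + 57/4 = 1409/4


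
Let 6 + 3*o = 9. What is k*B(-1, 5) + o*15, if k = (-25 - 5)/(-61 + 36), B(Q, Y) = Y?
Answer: 21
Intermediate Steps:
o = 1 (o = -2 + (⅓)*9 = -2 + 3 = 1)
k = 6/5 (k = -30/(-25) = -30*(-1/25) = 6/5 ≈ 1.2000)
k*B(-1, 5) + o*15 = (6/5)*5 + 1*15 = 6 + 15 = 21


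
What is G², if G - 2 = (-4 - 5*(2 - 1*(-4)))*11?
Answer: 138384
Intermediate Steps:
G = -372 (G = 2 + (-4 - 5*(2 - 1*(-4)))*11 = 2 + (-4 - 5*(2 + 4))*11 = 2 + (-4 - 5*6)*11 = 2 + (-4 - 30)*11 = 2 - 34*11 = 2 - 374 = -372)
G² = (-372)² = 138384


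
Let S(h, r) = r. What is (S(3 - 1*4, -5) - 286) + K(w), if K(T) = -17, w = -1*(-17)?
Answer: -308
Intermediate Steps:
w = 17
(S(3 - 1*4, -5) - 286) + K(w) = (-5 - 286) - 17 = -291 - 17 = -308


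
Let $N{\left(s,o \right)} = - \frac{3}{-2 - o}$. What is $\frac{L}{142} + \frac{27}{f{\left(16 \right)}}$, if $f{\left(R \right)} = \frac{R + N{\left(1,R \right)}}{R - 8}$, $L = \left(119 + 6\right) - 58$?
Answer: $\frac{190531}{13774} \approx 13.833$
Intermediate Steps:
$L = 67$ ($L = 125 - 58 = 67$)
$f{\left(R \right)} = \frac{R + \frac{3}{2 + R}}{-8 + R}$ ($f{\left(R \right)} = \frac{R + \frac{3}{2 + R}}{R - 8} = \frac{R + \frac{3}{2 + R}}{-8 + R}$)
$\frac{L}{142} + \frac{27}{f{\left(16 \right)}} = \frac{67}{142} + \frac{27}{\frac{1}{-8 + 16} \frac{1}{2 + 16} \left(3 + 16 \left(2 + 16\right)\right)} = 67 \cdot \frac{1}{142} + \frac{27}{\frac{1}{8} \cdot \frac{1}{18} \left(3 + 16 \cdot 18\right)} = \frac{67}{142} + \frac{27}{\frac{1}{8} \cdot \frac{1}{18} \left(3 + 288\right)} = \frac{67}{142} + \frac{27}{\frac{1}{8} \cdot \frac{1}{18} \cdot 291} = \frac{67}{142} + \frac{27}{\frac{97}{48}} = \frac{67}{142} + 27 \cdot \frac{48}{97} = \frac{67}{142} + \frac{1296}{97} = \frac{190531}{13774}$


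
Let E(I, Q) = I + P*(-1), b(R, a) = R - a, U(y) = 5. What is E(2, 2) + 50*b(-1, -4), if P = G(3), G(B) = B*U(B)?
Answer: 137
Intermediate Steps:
G(B) = 5*B (G(B) = B*5 = 5*B)
P = 15 (P = 5*3 = 15)
E(I, Q) = -15 + I (E(I, Q) = I + 15*(-1) = I - 15 = -15 + I)
E(2, 2) + 50*b(-1, -4) = (-15 + 2) + 50*(-1 - 1*(-4)) = -13 + 50*(-1 + 4) = -13 + 50*3 = -13 + 150 = 137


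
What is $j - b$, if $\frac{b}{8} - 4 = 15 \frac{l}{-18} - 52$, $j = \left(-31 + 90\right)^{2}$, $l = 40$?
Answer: $\frac{12395}{3} \approx 4131.7$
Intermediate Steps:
$j = 3481$ ($j = 59^{2} = 3481$)
$b = - \frac{1952}{3}$ ($b = 32 + 8 \left(15 \frac{40}{-18} - 52\right) = 32 + 8 \left(15 \cdot 40 \left(- \frac{1}{18}\right) - 52\right) = 32 + 8 \left(15 \left(- \frac{20}{9}\right) - 52\right) = 32 + 8 \left(- \frac{100}{3} - 52\right) = 32 + 8 \left(- \frac{256}{3}\right) = 32 - \frac{2048}{3} = - \frac{1952}{3} \approx -650.67$)
$j - b = 3481 - - \frac{1952}{3} = 3481 + \frac{1952}{3} = \frac{12395}{3}$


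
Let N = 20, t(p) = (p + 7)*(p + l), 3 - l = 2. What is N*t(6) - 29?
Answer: 1791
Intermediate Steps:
l = 1 (l = 3 - 1*2 = 3 - 2 = 1)
t(p) = (1 + p)*(7 + p) (t(p) = (p + 7)*(p + 1) = (7 + p)*(1 + p) = (1 + p)*(7 + p))
N*t(6) - 29 = 20*(7 + 6² + 8*6) - 29 = 20*(7 + 36 + 48) - 29 = 20*91 - 29 = 1820 - 29 = 1791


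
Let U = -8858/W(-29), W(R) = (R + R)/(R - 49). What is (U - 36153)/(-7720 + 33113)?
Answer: -1393899/736397 ≈ -1.8929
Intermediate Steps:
W(R) = 2*R/(-49 + R) (W(R) = (2*R)/(-49 + R) = 2*R/(-49 + R))
U = -345462/29 (U = -8858/(2*(-29)/(-49 - 29)) = -8858/(2*(-29)/(-78)) = -8858/(2*(-29)*(-1/78)) = -8858/29/39 = -8858*39/29 = -345462/29 ≈ -11912.)
(U - 36153)/(-7720 + 33113) = (-345462/29 - 36153)/(-7720 + 33113) = -1393899/29/25393 = -1393899/29*1/25393 = -1393899/736397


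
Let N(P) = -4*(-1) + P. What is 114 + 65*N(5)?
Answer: 699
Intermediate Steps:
N(P) = 4 + P
114 + 65*N(5) = 114 + 65*(4 + 5) = 114 + 65*9 = 114 + 585 = 699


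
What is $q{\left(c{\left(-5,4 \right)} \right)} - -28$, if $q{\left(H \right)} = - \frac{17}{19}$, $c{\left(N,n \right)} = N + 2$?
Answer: $\frac{515}{19} \approx 27.105$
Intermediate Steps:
$c{\left(N,n \right)} = 2 + N$
$q{\left(H \right)} = - \frac{17}{19}$ ($q{\left(H \right)} = \left(-17\right) \frac{1}{19} = - \frac{17}{19}$)
$q{\left(c{\left(-5,4 \right)} \right)} - -28 = - \frac{17}{19} - -28 = - \frac{17}{19} + 28 = \frac{515}{19}$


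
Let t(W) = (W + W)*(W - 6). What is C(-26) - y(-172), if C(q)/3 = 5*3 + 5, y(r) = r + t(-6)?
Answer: 88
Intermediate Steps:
t(W) = 2*W*(-6 + W) (t(W) = (2*W)*(-6 + W) = 2*W*(-6 + W))
y(r) = 144 + r (y(r) = r + 2*(-6)*(-6 - 6) = r + 2*(-6)*(-12) = r + 144 = 144 + r)
C(q) = 60 (C(q) = 3*(5*3 + 5) = 3*(15 + 5) = 3*20 = 60)
C(-26) - y(-172) = 60 - (144 - 172) = 60 - 1*(-28) = 60 + 28 = 88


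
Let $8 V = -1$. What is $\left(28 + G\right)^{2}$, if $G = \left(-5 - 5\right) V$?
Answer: $\frac{13689}{16} \approx 855.56$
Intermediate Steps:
$V = - \frac{1}{8}$ ($V = \frac{1}{8} \left(-1\right) = - \frac{1}{8} \approx -0.125$)
$G = \frac{5}{4}$ ($G = \left(-5 - 5\right) \left(- \frac{1}{8}\right) = \left(-10\right) \left(- \frac{1}{8}\right) = \frac{5}{4} \approx 1.25$)
$\left(28 + G\right)^{2} = \left(28 + \frac{5}{4}\right)^{2} = \left(\frac{117}{4}\right)^{2} = \frac{13689}{16}$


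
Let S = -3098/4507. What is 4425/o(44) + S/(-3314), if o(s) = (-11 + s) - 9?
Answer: 11015458417/59744792 ≈ 184.38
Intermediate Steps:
S = -3098/4507 (S = -3098*1/4507 = -3098/4507 ≈ -0.68738)
o(s) = -20 + s
4425/o(44) + S/(-3314) = 4425/(-20 + 44) - 3098/4507/(-3314) = 4425/24 - 3098/4507*(-1/3314) = 4425*(1/24) + 1549/7468099 = 1475/8 + 1549/7468099 = 11015458417/59744792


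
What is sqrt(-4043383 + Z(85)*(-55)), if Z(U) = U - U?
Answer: I*sqrt(4043383) ≈ 2010.8*I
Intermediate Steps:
Z(U) = 0
sqrt(-4043383 + Z(85)*(-55)) = sqrt(-4043383 + 0*(-55)) = sqrt(-4043383 + 0) = sqrt(-4043383) = I*sqrt(4043383)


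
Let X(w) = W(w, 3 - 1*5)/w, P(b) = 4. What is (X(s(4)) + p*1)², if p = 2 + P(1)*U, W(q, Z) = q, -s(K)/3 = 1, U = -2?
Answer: 25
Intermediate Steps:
s(K) = -3 (s(K) = -3*1 = -3)
p = -6 (p = 2 + 4*(-2) = 2 - 8 = -6)
X(w) = 1 (X(w) = w/w = 1)
(X(s(4)) + p*1)² = (1 - 6*1)² = (1 - 6)² = (-5)² = 25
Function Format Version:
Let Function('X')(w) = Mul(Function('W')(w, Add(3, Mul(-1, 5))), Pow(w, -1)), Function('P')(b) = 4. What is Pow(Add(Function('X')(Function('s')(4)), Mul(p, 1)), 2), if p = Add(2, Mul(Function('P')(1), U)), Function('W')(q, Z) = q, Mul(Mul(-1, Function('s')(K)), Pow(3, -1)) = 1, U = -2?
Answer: 25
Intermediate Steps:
Function('s')(K) = -3 (Function('s')(K) = Mul(-3, 1) = -3)
p = -6 (p = Add(2, Mul(4, -2)) = Add(2, -8) = -6)
Function('X')(w) = 1 (Function('X')(w) = Mul(w, Pow(w, -1)) = 1)
Pow(Add(Function('X')(Function('s')(4)), Mul(p, 1)), 2) = Pow(Add(1, Mul(-6, 1)), 2) = Pow(Add(1, -6), 2) = Pow(-5, 2) = 25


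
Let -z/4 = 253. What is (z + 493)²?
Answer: 269361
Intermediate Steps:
z = -1012 (z = -4*253 = -1012)
(z + 493)² = (-1012 + 493)² = (-519)² = 269361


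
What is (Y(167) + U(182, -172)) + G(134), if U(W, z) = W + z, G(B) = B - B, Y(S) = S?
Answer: 177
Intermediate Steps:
G(B) = 0
(Y(167) + U(182, -172)) + G(134) = (167 + (182 - 172)) + 0 = (167 + 10) + 0 = 177 + 0 = 177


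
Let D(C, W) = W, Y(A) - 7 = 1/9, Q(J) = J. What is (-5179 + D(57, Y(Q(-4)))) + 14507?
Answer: 84016/9 ≈ 9335.1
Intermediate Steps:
Y(A) = 64/9 (Y(A) = 7 + 1/9 = 7 + ⅑ = 64/9)
(-5179 + D(57, Y(Q(-4)))) + 14507 = (-5179 + 64/9) + 14507 = -46547/9 + 14507 = 84016/9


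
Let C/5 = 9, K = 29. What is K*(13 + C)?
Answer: 1682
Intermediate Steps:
C = 45 (C = 5*9 = 45)
K*(13 + C) = 29*(13 + 45) = 29*58 = 1682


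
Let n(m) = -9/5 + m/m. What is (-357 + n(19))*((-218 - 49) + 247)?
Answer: 7156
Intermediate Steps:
n(m) = -⅘ (n(m) = -9*⅕ + 1 = -9/5 + 1 = -⅘)
(-357 + n(19))*((-218 - 49) + 247) = (-357 - ⅘)*((-218 - 49) + 247) = -1789*(-267 + 247)/5 = -1789/5*(-20) = 7156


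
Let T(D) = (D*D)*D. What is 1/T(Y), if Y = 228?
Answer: 1/11852352 ≈ 8.4371e-8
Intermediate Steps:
T(D) = D³ (T(D) = D²*D = D³)
1/T(Y) = 1/(228³) = 1/11852352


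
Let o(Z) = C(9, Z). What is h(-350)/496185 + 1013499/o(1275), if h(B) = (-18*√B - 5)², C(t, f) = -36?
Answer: -11175268507/396948 + 60*I*√14/33079 ≈ -28153.0 + 0.0067868*I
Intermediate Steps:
o(Z) = -36
h(B) = (-5 - 18*√B)²
h(-350)/496185 + 1013499/o(1275) = (5 + 18*√(-350))²/496185 + 1013499/(-36) = (5 + 18*(5*I*√14))²*(1/496185) + 1013499*(-1/36) = (5 + 90*I*√14)²*(1/496185) - 112611/4 = (5 + 90*I*√14)²/496185 - 112611/4 = -112611/4 + (5 + 90*I*√14)²/496185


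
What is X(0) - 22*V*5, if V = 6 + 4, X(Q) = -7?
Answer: -1107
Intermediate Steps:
V = 10
X(0) - 22*V*5 = -7 - 220*5 = -7 - 22*50 = -7 - 1100 = -1107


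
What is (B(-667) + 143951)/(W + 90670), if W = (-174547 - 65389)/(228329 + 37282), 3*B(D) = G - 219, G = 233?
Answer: 38236208579/24082709434 ≈ 1.5877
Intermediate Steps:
B(D) = 14/3 (B(D) = (233 - 219)/3 = (1/3)*14 = 14/3)
W = -239936/265611 ≈ -0.90334
(B(-667) + 143951)/(W + 90670) = (14/3 + 143951)/(-239936/265611 + 90670) = 431867/(3*(24082709434/265611)) = (431867/3)*(265611/24082709434) = 38236208579/24082709434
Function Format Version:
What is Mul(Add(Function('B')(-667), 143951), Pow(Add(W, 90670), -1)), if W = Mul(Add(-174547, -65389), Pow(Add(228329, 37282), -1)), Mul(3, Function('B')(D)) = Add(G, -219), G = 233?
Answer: Rational(38236208579, 24082709434) ≈ 1.5877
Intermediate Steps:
Function('B')(D) = Rational(14, 3) (Function('B')(D) = Mul(Rational(1, 3), Add(233, -219)) = Mul(Rational(1, 3), 14) = Rational(14, 3))
W = Rational(-239936, 265611) (W = Mul(-239936, Pow(265611, -1)) = Mul(-239936, Rational(1, 265611)) = Rational(-239936, 265611) ≈ -0.90334)
Mul(Add(Function('B')(-667), 143951), Pow(Add(W, 90670), -1)) = Mul(Add(Rational(14, 3), 143951), Pow(Add(Rational(-239936, 265611), 90670), -1)) = Mul(Rational(431867, 3), Pow(Rational(24082709434, 265611), -1)) = Mul(Rational(431867, 3), Rational(265611, 24082709434)) = Rational(38236208579, 24082709434)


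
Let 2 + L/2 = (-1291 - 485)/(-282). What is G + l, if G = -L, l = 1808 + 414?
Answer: 104030/47 ≈ 2213.4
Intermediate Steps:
L = 404/47 (L = -4 + 2*((-1291 - 485)/(-282)) = -4 + 2*(-1776*(-1/282)) = -4 + 2*(296/47) = -4 + 592/47 = 404/47 ≈ 8.5957)
l = 2222
G = -404/47 (G = -1*404/47 = -404/47 ≈ -8.5957)
G + l = -404/47 + 2222 = 104030/47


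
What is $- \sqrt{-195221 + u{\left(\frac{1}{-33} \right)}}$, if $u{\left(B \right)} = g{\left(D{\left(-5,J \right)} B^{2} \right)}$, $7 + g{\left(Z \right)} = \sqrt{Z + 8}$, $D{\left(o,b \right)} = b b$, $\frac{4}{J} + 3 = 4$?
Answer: $- \frac{i \sqrt{212603292 - 66 \sqrt{2182}}}{33} \approx - 441.84 i$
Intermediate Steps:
$J = 4$ ($J = \frac{4}{-3 + 4} = \frac{4}{1} = 4 \cdot 1 = 4$)
$D{\left(o,b \right)} = b^{2}$
$g{\left(Z \right)} = -7 + \sqrt{8 + Z}$ ($g{\left(Z \right)} = -7 + \sqrt{Z + 8} = -7 + \sqrt{8 + Z}$)
$u{\left(B \right)} = -7 + \sqrt{8 + 16 B^{2}}$ ($u{\left(B \right)} = -7 + \sqrt{8 + 4^{2} B^{2}} = -7 + \sqrt{8 + 16 B^{2}}$)
$- \sqrt{-195221 + u{\left(\frac{1}{-33} \right)}} = - \sqrt{-195221 - \left(7 - 2 \sqrt{2 + 4 \left(\frac{1}{-33}\right)^{2}}\right)} = - \sqrt{-195221 - \left(7 - 2 \sqrt{2 + 4 \left(- \frac{1}{33}\right)^{2}}\right)} = - \sqrt{-195221 - \left(7 - 2 \sqrt{2 + 4 \cdot \frac{1}{1089}}\right)} = - \sqrt{-195221 - \left(7 - 2 \sqrt{2 + \frac{4}{1089}}\right)} = - \sqrt{-195221 - \left(7 - 2 \sqrt{\frac{2182}{1089}}\right)} = - \sqrt{-195221 - \left(7 - 2 \frac{\sqrt{2182}}{33}\right)} = - \sqrt{-195221 - \left(7 - \frac{2 \sqrt{2182}}{33}\right)} = - \sqrt{-195228 + \frac{2 \sqrt{2182}}{33}}$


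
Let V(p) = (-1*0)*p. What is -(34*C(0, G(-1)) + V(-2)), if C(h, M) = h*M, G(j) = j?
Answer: 0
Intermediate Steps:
V(p) = 0 (V(p) = 0*p = 0)
C(h, M) = M*h
-(34*C(0, G(-1)) + V(-2)) = -(34*(-1*0) + 0) = -(34*0 + 0) = -(0 + 0) = -1*0 = 0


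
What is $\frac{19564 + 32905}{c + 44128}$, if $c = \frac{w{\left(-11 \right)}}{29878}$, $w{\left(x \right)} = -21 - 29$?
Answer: $\frac{783834391}{659228167} \approx 1.189$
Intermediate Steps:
$w{\left(x \right)} = -50$
$c = - \frac{25}{14939}$ ($c = - \frac{50}{29878} = \left(-50\right) \frac{1}{29878} = - \frac{25}{14939} \approx -0.0016735$)
$\frac{19564 + 32905}{c + 44128} = \frac{19564 + 32905}{- \frac{25}{14939} + 44128} = \frac{52469}{\frac{659228167}{14939}} = 52469 \cdot \frac{14939}{659228167} = \frac{783834391}{659228167}$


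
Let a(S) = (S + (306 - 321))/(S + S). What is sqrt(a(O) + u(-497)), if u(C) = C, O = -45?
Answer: I*sqrt(4467)/3 ≈ 22.279*I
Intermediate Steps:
a(S) = (-15 + S)/(2*S) (a(S) = (S - 15)/((2*S)) = (-15 + S)*(1/(2*S)) = (-15 + S)/(2*S))
sqrt(a(O) + u(-497)) = sqrt((1/2)*(-15 - 45)/(-45) - 497) = sqrt((1/2)*(-1/45)*(-60) - 497) = sqrt(2/3 - 497) = sqrt(-1489/3) = I*sqrt(4467)/3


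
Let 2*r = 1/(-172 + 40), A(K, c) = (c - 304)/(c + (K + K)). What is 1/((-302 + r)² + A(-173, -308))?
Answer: 7596864/692888874061 ≈ 1.0964e-5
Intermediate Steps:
A(K, c) = (-304 + c)/(c + 2*K)
r = -1/264 (r = 1/(2*(-172 + 40)) = (½)/(-132) = (½)*(-1/132) = -1/264 ≈ -0.0037879)
1/((-302 + r)² + A(-173, -308)) = 1/((-302 - 1/264)² + (-304 - 308)/(-308 + 2*(-173))) = 1/((-79729/264)² - 612/(-308 - 346)) = 1/(6356713441/69696 - 612/(-654)) = 1/(6356713441/69696 - 1/654*(-612)) = 1/(6356713441/69696 + 102/109) = 1/(692888874061/7596864) = 7596864/692888874061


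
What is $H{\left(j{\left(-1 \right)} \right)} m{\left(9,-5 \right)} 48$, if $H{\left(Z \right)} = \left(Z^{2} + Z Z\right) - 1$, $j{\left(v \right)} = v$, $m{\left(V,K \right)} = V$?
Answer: $432$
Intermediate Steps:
$H{\left(Z \right)} = -1 + 2 Z^{2}$ ($H{\left(Z \right)} = \left(Z^{2} + Z^{2}\right) - 1 = 2 Z^{2} - 1 = -1 + 2 Z^{2}$)
$H{\left(j{\left(-1 \right)} \right)} m{\left(9,-5 \right)} 48 = \left(-1 + 2 \left(-1\right)^{2}\right) 9 \cdot 48 = \left(-1 + 2 \cdot 1\right) 9 \cdot 48 = \left(-1 + 2\right) 9 \cdot 48 = 1 \cdot 9 \cdot 48 = 9 \cdot 48 = 432$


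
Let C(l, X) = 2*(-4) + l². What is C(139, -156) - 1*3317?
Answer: 15996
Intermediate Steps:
C(l, X) = -8 + l²
C(139, -156) - 1*3317 = (-8 + 139²) - 1*3317 = (-8 + 19321) - 3317 = 19313 - 3317 = 15996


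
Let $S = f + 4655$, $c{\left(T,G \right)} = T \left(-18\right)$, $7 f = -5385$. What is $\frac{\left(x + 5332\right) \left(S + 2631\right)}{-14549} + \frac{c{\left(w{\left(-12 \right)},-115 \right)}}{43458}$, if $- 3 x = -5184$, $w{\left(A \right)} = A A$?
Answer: $- \frac{2332695749036}{737648849} \approx -3162.3$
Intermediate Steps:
$f = - \frac{5385}{7}$ ($f = \frac{1}{7} \left(-5385\right) = - \frac{5385}{7} \approx -769.29$)
$w{\left(A \right)} = A^{2}$
$c{\left(T,G \right)} = - 18 T$
$x = 1728$ ($x = \left(- \frac{1}{3}\right) \left(-5184\right) = 1728$)
$S = \frac{27200}{7}$ ($S = - \frac{5385}{7} + 4655 = \frac{27200}{7} \approx 3885.7$)
$\frac{\left(x + 5332\right) \left(S + 2631\right)}{-14549} + \frac{c{\left(w{\left(-12 \right)},-115 \right)}}{43458} = \frac{\left(1728 + 5332\right) \left(\frac{27200}{7} + 2631\right)}{-14549} + \frac{\left(-18\right) \left(-12\right)^{2}}{43458} = 7060 \cdot \frac{45617}{7} \left(- \frac{1}{14549}\right) + \left(-18\right) 144 \cdot \frac{1}{43458} = \frac{322056020}{7} \left(- \frac{1}{14549}\right) - \frac{432}{7243} = - \frac{322056020}{101843} - \frac{432}{7243} = - \frac{2332695749036}{737648849}$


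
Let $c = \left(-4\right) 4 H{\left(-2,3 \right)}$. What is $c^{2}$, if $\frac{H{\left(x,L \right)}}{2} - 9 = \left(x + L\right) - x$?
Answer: $147456$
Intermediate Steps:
$H{\left(x,L \right)} = 18 + 2 L$ ($H{\left(x,L \right)} = 18 + 2 \left(\left(x + L\right) - x\right) = 18 + 2 \left(\left(L + x\right) - x\right) = 18 + 2 L$)
$c = -384$ ($c = \left(-4\right) 4 \left(18 + 2 \cdot 3\right) = - 16 \left(18 + 6\right) = \left(-16\right) 24 = -384$)
$c^{2} = \left(-384\right)^{2} = 147456$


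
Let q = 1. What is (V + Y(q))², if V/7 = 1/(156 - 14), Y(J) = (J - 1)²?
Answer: 49/20164 ≈ 0.0024301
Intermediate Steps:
Y(J) = (-1 + J)²
V = 7/142 (V = 7/(156 - 14) = 7/142 ≈ 0.049296)
(V + Y(q))² = (7/142 + (-1 + 1)²)² = (7/142 + 0²)² = (7/142 + 0)² = (7/142)² = 49/20164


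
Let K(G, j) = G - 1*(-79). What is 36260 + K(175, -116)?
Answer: 36514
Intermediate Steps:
K(G, j) = 79 + G (K(G, j) = G + 79 = 79 + G)
36260 + K(175, -116) = 36260 + (79 + 175) = 36260 + 254 = 36514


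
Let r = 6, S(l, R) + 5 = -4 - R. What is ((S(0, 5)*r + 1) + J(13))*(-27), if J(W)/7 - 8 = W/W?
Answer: 540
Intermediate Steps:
S(l, R) = -9 - R (S(l, R) = -5 + (-4 - R) = -9 - R)
J(W) = 63 (J(W) = 56 + 7*(W/W) = 56 + 7*1 = 56 + 7 = 63)
((S(0, 5)*r + 1) + J(13))*(-27) = (((-9 - 1*5)*6 + 1) + 63)*(-27) = (((-9 - 5)*6 + 1) + 63)*(-27) = ((-14*6 + 1) + 63)*(-27) = ((-84 + 1) + 63)*(-27) = (-83 + 63)*(-27) = -20*(-27) = 540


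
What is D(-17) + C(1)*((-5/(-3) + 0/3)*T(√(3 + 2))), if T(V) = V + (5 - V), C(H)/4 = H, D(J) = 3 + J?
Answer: 58/3 ≈ 19.333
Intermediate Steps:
C(H) = 4*H
T(V) = 5
D(-17) + C(1)*((-5/(-3) + 0/3)*T(√(3 + 2))) = (3 - 17) + (4*1)*((-5/(-3) + 0/3)*5) = -14 + 4*((-5*(-⅓) + 0*(⅓))*5) = -14 + 4*((5/3 + 0)*5) = -14 + 4*((5/3)*5) = -14 + 4*(25/3) = -14 + 100/3 = 58/3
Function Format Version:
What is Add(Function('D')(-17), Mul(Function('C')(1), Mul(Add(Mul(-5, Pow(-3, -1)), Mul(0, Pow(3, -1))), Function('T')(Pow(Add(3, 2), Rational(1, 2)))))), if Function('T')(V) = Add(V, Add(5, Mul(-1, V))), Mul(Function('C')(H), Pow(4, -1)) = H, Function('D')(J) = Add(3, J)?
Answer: Rational(58, 3) ≈ 19.333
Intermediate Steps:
Function('C')(H) = Mul(4, H)
Function('T')(V) = 5
Add(Function('D')(-17), Mul(Function('C')(1), Mul(Add(Mul(-5, Pow(-3, -1)), Mul(0, Pow(3, -1))), Function('T')(Pow(Add(3, 2), Rational(1, 2)))))) = Add(Add(3, -17), Mul(Mul(4, 1), Mul(Add(Mul(-5, Pow(-3, -1)), Mul(0, Pow(3, -1))), 5))) = Add(-14, Mul(4, Mul(Add(Mul(-5, Rational(-1, 3)), Mul(0, Rational(1, 3))), 5))) = Add(-14, Mul(4, Mul(Add(Rational(5, 3), 0), 5))) = Add(-14, Mul(4, Mul(Rational(5, 3), 5))) = Add(-14, Mul(4, Rational(25, 3))) = Add(-14, Rational(100, 3)) = Rational(58, 3)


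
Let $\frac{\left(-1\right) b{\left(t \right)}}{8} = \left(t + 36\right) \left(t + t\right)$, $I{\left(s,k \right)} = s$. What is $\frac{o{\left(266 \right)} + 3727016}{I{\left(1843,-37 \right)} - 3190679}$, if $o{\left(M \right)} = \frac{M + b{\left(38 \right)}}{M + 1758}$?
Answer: $- \frac{342883439}{293372912} \approx -1.1688$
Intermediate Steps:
$b{\left(t \right)} = - 16 t \left(36 + t\right)$ ($b{\left(t \right)} = - 8 \left(t + 36\right) \left(t + t\right) = - 8 \left(36 + t\right) 2 t = - 8 \cdot 2 t \left(36 + t\right) = - 16 t \left(36 + t\right)$)
$o{\left(M \right)} = \frac{-44992 + M}{1758 + M}$ ($o{\left(M \right)} = \frac{M - 608 \left(36 + 38\right)}{M + 1758} = \frac{M - 608 \cdot 74}{1758 + M} = \frac{M - 44992}{1758 + M} = \frac{-44992 + M}{1758 + M}$)
$\frac{o{\left(266 \right)} + 3727016}{I{\left(1843,-37 \right)} - 3190679} = \frac{\frac{-44992 + 266}{1758 + 266} + 3727016}{1843 - 3190679} = \frac{\frac{1}{2024} \left(-44726\right) + 3727016}{-3188836} = \left(\frac{1}{2024} \left(-44726\right) + 3727016\right) \left(- \frac{1}{3188836}\right) = \left(- \frac{2033}{92} + 3727016\right) \left(- \frac{1}{3188836}\right) = \frac{342883439}{92} \left(- \frac{1}{3188836}\right) = - \frac{342883439}{293372912}$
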